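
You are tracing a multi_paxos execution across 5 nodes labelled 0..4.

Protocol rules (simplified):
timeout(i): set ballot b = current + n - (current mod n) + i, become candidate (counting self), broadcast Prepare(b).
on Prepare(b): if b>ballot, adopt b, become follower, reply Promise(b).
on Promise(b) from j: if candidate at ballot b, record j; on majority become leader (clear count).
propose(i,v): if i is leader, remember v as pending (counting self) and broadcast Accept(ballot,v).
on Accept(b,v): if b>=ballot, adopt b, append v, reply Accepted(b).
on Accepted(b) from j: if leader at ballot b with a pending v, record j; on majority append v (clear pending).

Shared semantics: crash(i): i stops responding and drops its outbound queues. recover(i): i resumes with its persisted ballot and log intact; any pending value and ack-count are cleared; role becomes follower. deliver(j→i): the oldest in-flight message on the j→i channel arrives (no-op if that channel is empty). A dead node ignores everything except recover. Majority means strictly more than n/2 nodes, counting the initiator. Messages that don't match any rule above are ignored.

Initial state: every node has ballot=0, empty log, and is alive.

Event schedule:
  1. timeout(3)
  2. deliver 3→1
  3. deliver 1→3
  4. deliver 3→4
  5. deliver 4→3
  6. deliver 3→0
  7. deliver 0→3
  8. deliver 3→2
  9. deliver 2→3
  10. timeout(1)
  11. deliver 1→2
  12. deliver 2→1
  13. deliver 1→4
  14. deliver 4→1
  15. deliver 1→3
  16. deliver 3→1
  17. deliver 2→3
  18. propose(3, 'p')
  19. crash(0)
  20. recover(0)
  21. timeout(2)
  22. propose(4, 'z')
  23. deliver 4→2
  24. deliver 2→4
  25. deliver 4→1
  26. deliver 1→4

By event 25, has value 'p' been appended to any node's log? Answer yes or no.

no

e1 timeout(3): 3[cand,b=8,-]
e2 deliver 3→1: 1[foll,b=8,-]
e3 deliver 1→3: ·
e4 deliver 3→4: 4[foll,b=8,-]
e5 deliver 4→3: 3[lead,b=8,-]
e6 deliver 3→0: 0[foll,b=8,-]
e7 deliver 0→3: ·
e8 deliver 3→2: 2[foll,b=8,-]
e9 deliver 2→3: ·
e10 timeout(1): 1[cand,b=11,-]
e11 deliver 1→2: 2[foll,b=11,-]
e12 deliver 2→1: ·
e13 deliver 1→4: 4[foll,b=11,-]
e14 deliver 4→1: 1[lead,b=11,-]
e15 deliver 1→3: 3[foll,b=11,-]
e16 deliver 3→1: ·
e17 deliver 2→3: ·
e18 propose(3,'p'): ·
e19 crash(0): 0[✗foll,b=8,-]
e20 recover(0): 0[foll,b=8,-]
e21 timeout(2): 2[cand,b=17,-]
e22 propose(4,'z'): ·
e23 deliver 4→2: ·
e24 deliver 2→4: 4[foll,b=17,-]
e25 deliver 4→1: ·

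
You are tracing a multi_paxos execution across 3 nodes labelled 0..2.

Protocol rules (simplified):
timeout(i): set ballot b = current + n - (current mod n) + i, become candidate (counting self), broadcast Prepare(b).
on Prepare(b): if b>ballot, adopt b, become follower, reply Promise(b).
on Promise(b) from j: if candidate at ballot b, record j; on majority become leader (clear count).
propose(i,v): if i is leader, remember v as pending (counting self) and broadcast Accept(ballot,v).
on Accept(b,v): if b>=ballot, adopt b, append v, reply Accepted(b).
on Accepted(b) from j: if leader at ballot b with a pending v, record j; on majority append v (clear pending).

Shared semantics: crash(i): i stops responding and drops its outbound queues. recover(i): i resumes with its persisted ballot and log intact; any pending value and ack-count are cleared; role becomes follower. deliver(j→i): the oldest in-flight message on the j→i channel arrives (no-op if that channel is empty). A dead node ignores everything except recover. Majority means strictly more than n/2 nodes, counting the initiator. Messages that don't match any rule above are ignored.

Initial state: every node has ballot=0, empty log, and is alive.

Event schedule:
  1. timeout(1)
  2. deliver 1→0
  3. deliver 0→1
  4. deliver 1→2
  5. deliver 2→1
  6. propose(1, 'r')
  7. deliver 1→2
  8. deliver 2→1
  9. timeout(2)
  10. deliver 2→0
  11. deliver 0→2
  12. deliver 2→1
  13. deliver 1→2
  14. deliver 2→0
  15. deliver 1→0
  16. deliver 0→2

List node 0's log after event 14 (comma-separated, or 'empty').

empty

e1 timeout(1): 1[cand,b=4,-]
e2 deliver 1→0: 0[foll,b=4,-]
e3 deliver 0→1: 1[lead,b=4,-]
e4 deliver 1→2: 2[foll,b=4,-]
e5 deliver 2→1: ·
e6 propose(1,'r'): ·
e7 deliver 1→2: 2[foll,b=4,r]
e8 deliver 2→1: 1[lead,b=4,r]
e9 timeout(2): 2[cand,b=8,r]
e10 deliver 2→0: 0[foll,b=8,-]
e11 deliver 0→2: 2[lead,b=8,r]
e12 deliver 2→1: 1[foll,b=8,r]
e13 deliver 1→2: ·
e14 deliver 2→0: ·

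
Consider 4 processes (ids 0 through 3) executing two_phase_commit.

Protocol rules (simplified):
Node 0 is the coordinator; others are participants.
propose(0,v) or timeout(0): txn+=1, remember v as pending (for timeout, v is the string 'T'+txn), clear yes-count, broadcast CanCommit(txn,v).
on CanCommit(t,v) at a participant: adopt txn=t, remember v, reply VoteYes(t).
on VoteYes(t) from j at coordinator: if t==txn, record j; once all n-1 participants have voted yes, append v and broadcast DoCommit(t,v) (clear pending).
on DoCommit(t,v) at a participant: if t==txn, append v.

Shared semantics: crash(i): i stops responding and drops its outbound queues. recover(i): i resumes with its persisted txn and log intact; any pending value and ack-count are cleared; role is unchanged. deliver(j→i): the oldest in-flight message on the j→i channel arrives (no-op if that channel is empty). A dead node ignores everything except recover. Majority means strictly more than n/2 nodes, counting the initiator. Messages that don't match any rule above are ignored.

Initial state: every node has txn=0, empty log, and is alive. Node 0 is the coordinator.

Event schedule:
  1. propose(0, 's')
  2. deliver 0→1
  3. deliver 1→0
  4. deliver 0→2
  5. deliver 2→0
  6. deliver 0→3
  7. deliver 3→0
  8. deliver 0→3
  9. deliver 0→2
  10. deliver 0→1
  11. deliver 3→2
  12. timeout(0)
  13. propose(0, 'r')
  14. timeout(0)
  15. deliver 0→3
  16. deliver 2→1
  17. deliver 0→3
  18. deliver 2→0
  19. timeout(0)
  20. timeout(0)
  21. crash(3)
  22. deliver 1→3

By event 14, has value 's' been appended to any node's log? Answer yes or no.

yes

[1] propose(0,'s') → N0(coor t1 [-])
[2] deliver 0→1 → N1(part t1 [-])
[3] deliver 1→0 → ∅
[4] deliver 0→2 → N2(part t1 [-])
[5] deliver 2→0 → ∅
[6] deliver 0→3 → N3(part t1 [-])
[7] deliver 3→0 → N0(coor t1 [s])
[8] deliver 0→3 → N3(part t1 [s])
[9] deliver 0→2 → N2(part t1 [s])
[10] deliver 0→1 → N1(part t1 [s])
[11] deliver 3→2 → ∅
[12] timeout(0) → N0(coor t2 [s])
[13] propose(0,'r') → N0(coor t3 [s])
[14] timeout(0) → N0(coor t4 [s])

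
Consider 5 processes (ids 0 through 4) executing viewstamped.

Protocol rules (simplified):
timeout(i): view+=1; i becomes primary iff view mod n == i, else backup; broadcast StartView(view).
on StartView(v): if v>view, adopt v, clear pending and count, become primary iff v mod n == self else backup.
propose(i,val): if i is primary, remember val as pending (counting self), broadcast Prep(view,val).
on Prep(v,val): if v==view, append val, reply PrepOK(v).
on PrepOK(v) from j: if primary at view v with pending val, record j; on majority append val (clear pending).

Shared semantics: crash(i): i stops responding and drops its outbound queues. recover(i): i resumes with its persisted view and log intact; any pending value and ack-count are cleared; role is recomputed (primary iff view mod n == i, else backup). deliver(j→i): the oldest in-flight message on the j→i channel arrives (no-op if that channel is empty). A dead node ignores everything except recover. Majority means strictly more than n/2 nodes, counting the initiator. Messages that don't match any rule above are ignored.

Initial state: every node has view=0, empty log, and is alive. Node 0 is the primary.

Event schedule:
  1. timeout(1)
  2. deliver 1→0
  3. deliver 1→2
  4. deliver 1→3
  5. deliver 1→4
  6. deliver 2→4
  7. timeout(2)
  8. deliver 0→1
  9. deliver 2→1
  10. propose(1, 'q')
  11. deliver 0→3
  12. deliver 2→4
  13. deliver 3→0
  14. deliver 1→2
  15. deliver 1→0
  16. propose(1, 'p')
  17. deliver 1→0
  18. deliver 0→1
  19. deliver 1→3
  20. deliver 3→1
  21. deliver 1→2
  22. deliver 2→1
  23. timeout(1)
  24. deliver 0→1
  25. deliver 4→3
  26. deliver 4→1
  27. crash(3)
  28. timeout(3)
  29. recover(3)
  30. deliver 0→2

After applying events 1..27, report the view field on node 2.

2

after 1 — timeout(1): n1:prim/v1/[-]
after 2 — deliver 1→0: n0:back/v1/[-]
after 3 — deliver 1→2: n2:back/v1/[-]
after 4 — deliver 1→3: n3:back/v1/[-]
after 5 — deliver 1→4: n4:back/v1/[-]
after 6 — deliver 2→4: ·
after 7 — timeout(2): n2:prim/v2/[-]
after 8 — deliver 0→1: ·
after 9 — deliver 2→1: n1:back/v2/[-]
after 10 — propose(1,'q'): ·
after 11 — deliver 0→3: ·
after 12 — deliver 2→4: n4:back/v2/[-]
after 13 — deliver 3→0: ·
after 14 — deliver 1→2: ·
after 15 — deliver 1→0: ·
after 16 — propose(1,'p'): ·
after 17 — deliver 1→0: ·
after 18 — deliver 0→1: ·
after 19 — deliver 1→3: ·
after 20 — deliver 3→1: ·
after 21 — deliver 1→2: ·
after 22 — deliver 2→1: ·
after 23 — timeout(1): n1:back/v3/[-]
after 24 — deliver 0→1: ·
after 25 — deliver 4→3: ·
after 26 — deliver 4→1: ·
after 27 — crash(3): n3:✗back/v1/[-]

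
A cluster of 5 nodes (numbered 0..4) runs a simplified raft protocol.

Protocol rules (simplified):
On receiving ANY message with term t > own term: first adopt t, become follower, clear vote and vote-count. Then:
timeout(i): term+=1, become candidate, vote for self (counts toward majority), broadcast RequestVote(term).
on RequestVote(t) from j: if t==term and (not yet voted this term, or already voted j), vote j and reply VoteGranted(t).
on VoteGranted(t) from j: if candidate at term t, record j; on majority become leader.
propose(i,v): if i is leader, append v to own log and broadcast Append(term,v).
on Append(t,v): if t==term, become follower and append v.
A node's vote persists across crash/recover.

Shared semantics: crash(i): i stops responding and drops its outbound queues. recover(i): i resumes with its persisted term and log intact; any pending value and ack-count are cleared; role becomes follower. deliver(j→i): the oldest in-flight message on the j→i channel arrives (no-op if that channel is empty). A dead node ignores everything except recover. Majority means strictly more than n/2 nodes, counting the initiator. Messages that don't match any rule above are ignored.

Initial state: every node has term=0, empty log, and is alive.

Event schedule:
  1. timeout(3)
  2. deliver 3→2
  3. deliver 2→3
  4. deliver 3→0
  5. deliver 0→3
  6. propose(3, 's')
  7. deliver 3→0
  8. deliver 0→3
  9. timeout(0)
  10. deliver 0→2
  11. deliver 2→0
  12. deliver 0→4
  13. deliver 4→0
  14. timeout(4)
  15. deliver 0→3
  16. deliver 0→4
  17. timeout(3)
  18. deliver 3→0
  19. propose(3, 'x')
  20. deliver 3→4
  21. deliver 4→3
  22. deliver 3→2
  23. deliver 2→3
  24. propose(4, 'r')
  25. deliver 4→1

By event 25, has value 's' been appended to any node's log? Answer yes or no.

after 1 — timeout(3): n3:cand/t1/[-]
after 2 — deliver 3→2: n2:foll/t1/[-]
after 3 — deliver 2→3: ·
after 4 — deliver 3→0: n0:foll/t1/[-]
after 5 — deliver 0→3: n3:lead/t1/[-]
after 6 — propose(3,'s'): n3:lead/t1/[s]
after 7 — deliver 3→0: n0:foll/t1/[s]
after 8 — deliver 0→3: ·
after 9 — timeout(0): n0:cand/t2/[s]
after 10 — deliver 0→2: n2:foll/t2/[-]
after 11 — deliver 2→0: ·
after 12 — deliver 0→4: n4:foll/t2/[-]
after 13 — deliver 4→0: n0:lead/t2/[s]
after 14 — timeout(4): n4:cand/t3/[-]
after 15 — deliver 0→3: n3:foll/t2/[s]
after 16 — deliver 0→4: ·
after 17 — timeout(3): n3:cand/t3/[s]
after 18 — deliver 3→0: ·
after 19 — propose(3,'x'): ·
after 20 — deliver 3→4: ·
after 21 — deliver 4→3: ·
after 22 — deliver 3→2: ·
after 23 — deliver 2→3: ·
after 24 — propose(4,'r'): ·
after 25 — deliver 4→1: n1:foll/t3/[-]

yes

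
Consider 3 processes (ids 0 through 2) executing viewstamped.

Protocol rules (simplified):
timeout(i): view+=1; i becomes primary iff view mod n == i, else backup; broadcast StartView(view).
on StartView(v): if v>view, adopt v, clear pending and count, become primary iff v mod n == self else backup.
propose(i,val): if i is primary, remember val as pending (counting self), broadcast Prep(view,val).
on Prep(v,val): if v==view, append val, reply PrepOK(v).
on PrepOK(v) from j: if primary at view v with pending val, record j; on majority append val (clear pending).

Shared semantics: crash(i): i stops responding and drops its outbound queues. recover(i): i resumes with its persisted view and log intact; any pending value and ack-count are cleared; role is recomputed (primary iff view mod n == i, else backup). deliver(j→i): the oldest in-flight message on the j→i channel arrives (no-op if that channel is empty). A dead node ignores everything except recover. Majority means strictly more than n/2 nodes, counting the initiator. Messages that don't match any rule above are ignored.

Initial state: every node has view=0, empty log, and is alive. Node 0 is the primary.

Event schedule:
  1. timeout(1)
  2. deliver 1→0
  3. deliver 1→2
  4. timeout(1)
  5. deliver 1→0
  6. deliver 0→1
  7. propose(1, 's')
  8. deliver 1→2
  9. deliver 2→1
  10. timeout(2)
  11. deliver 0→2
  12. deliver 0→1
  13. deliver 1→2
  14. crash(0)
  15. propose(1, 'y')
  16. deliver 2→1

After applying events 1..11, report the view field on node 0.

2

step 1 timeout(1): 1={prim,v=1,log=-}
step 2 deliver 1→0: 0={back,v=1,log=-}
step 3 deliver 1→2: 2={back,v=1,log=-}
step 4 timeout(1): 1={back,v=2,log=-}
step 5 deliver 1→0: 0={back,v=2,log=-}
step 6 deliver 0→1: —
step 7 propose(1,'s'): —
step 8 deliver 1→2: 2={prim,v=2,log=-}
step 9 deliver 2→1: —
step 10 timeout(2): 2={back,v=3,log=-}
step 11 deliver 0→2: —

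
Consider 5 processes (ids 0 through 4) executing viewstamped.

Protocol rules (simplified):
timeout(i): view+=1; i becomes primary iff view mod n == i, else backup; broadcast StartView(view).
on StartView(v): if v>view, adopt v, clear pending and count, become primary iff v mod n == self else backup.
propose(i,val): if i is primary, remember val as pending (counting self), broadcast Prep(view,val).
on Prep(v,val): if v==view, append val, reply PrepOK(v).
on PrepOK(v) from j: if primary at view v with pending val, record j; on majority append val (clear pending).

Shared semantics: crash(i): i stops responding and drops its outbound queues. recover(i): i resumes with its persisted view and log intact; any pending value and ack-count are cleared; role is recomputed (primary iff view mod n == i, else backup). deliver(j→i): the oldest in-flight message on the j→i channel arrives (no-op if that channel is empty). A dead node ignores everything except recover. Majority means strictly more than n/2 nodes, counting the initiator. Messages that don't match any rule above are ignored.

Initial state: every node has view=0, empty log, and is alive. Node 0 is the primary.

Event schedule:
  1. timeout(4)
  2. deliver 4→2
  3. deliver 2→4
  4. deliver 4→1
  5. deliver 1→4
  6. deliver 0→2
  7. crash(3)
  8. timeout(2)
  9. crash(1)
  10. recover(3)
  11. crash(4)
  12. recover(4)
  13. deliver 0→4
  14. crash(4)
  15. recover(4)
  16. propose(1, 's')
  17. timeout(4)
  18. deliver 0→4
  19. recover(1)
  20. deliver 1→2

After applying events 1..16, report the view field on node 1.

step 1 timeout(4): 4={back,v=1,log=-}
step 2 deliver 4→2: 2={back,v=1,log=-}
step 3 deliver 2→4: —
step 4 deliver 4→1: 1={prim,v=1,log=-}
step 5 deliver 1→4: —
step 6 deliver 0→2: —
step 7 crash(3): 3={✗back,v=0,log=-}
step 8 timeout(2): 2={prim,v=2,log=-}
step 9 crash(1): 1={✗prim,v=1,log=-}
step 10 recover(3): 3={back,v=0,log=-}
step 11 crash(4): 4={✗back,v=1,log=-}
step 12 recover(4): 4={back,v=1,log=-}
step 13 deliver 0→4: —
step 14 crash(4): 4={✗back,v=1,log=-}
step 15 recover(4): 4={back,v=1,log=-}
step 16 propose(1,'s'): —

1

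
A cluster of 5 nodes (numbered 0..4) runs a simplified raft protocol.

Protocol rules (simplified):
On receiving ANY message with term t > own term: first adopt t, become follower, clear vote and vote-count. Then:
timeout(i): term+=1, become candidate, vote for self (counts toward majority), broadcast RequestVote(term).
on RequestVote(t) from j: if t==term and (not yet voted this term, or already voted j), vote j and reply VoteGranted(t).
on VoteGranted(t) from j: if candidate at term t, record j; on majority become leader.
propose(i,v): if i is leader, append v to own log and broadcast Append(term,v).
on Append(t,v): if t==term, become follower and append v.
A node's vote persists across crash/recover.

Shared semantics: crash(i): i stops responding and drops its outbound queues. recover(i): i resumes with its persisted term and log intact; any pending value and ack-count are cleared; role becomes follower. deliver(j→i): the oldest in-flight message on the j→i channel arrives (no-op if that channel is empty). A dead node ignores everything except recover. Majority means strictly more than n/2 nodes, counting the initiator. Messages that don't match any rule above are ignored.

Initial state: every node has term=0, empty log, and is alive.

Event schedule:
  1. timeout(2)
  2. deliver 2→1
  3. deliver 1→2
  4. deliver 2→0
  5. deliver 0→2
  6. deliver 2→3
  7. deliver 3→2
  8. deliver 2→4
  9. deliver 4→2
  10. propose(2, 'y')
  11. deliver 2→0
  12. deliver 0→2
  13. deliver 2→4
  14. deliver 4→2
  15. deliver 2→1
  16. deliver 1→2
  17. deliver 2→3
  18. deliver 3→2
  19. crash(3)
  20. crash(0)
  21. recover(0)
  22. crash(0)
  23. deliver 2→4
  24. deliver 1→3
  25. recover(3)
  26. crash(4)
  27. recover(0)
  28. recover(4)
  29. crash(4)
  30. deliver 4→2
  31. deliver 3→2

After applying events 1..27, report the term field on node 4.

1

e1 timeout(2): 2[cand,t=1,-]
e2 deliver 2→1: 1[foll,t=1,-]
e3 deliver 1→2: ·
e4 deliver 2→0: 0[foll,t=1,-]
e5 deliver 0→2: 2[lead,t=1,-]
e6 deliver 2→3: 3[foll,t=1,-]
e7 deliver 3→2: ·
e8 deliver 2→4: 4[foll,t=1,-]
e9 deliver 4→2: ·
e10 propose(2,'y'): 2[lead,t=1,y]
e11 deliver 2→0: 0[foll,t=1,y]
e12 deliver 0→2: ·
e13 deliver 2→4: 4[foll,t=1,y]
e14 deliver 4→2: ·
e15 deliver 2→1: 1[foll,t=1,y]
e16 deliver 1→2: ·
e17 deliver 2→3: 3[foll,t=1,y]
e18 deliver 3→2: ·
e19 crash(3): 3[✗foll,t=1,y]
e20 crash(0): 0[✗foll,t=1,y]
e21 recover(0): 0[foll,t=1,y]
e22 crash(0): 0[✗foll,t=1,y]
e23 deliver 2→4: ·
e24 deliver 1→3: ·
e25 recover(3): 3[foll,t=1,y]
e26 crash(4): 4[✗foll,t=1,y]
e27 recover(0): 0[foll,t=1,y]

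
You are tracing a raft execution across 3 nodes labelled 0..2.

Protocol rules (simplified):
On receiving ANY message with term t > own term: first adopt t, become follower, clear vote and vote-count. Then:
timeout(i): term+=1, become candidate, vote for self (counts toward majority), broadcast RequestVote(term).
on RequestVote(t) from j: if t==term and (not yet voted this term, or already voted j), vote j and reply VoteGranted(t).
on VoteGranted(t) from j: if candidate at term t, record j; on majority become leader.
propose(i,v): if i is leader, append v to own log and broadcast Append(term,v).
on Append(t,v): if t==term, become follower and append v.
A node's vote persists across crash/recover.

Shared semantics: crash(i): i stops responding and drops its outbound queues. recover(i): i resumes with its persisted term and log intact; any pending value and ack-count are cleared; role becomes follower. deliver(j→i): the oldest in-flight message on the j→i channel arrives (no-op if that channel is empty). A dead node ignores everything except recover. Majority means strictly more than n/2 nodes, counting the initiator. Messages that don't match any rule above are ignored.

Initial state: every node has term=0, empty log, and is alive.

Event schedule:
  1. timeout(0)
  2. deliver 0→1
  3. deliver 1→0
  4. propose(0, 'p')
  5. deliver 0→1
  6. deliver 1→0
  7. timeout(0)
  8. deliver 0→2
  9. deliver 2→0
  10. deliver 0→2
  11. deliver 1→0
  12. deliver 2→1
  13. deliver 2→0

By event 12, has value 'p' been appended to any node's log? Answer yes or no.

1. timeout(0):  <0:cand t1 ->
2. deliver 0→1:  <1:foll t1 ->
3. deliver 1→0:  <0:lead t1 ->
4. propose(0,'p'):  <0:lead t1 p>
5. deliver 0→1:  <1:foll t1 p>
6. deliver 1→0:  nop
7. timeout(0):  <0:cand t2 p>
8. deliver 0→2:  <2:foll t1 ->
9. deliver 2→0:  nop
10. deliver 0→2:  <2:foll t1 p>
11. deliver 1→0:  nop
12. deliver 2→1:  nop

yes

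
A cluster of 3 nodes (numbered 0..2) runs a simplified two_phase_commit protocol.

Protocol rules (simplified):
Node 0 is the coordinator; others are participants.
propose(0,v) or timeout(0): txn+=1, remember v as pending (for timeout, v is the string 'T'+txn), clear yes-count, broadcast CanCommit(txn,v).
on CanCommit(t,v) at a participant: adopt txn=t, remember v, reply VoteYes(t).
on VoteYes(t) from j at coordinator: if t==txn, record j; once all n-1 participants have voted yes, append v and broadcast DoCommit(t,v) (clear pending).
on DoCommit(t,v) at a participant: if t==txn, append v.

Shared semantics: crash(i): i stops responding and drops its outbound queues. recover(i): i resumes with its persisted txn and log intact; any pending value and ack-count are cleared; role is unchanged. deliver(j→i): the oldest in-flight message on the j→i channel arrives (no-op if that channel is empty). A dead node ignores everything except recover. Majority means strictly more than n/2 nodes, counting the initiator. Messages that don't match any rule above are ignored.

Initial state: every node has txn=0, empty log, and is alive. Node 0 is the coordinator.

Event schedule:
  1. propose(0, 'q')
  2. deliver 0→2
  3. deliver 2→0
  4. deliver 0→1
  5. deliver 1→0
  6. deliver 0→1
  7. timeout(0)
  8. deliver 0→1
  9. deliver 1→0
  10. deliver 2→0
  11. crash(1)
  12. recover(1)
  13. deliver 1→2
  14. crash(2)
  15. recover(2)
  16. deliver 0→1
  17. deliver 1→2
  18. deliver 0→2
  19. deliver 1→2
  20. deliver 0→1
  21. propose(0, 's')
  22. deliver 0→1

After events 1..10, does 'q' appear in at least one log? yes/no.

yes

[1] propose(0,'q') → N0(coor t1 [-])
[2] deliver 0→2 → N2(part t1 [-])
[3] deliver 2→0 → ∅
[4] deliver 0→1 → N1(part t1 [-])
[5] deliver 1→0 → N0(coor t1 [q])
[6] deliver 0→1 → N1(part t1 [q])
[7] timeout(0) → N0(coor t2 [q])
[8] deliver 0→1 → N1(part t2 [q])
[9] deliver 1→0 → ∅
[10] deliver 2→0 → ∅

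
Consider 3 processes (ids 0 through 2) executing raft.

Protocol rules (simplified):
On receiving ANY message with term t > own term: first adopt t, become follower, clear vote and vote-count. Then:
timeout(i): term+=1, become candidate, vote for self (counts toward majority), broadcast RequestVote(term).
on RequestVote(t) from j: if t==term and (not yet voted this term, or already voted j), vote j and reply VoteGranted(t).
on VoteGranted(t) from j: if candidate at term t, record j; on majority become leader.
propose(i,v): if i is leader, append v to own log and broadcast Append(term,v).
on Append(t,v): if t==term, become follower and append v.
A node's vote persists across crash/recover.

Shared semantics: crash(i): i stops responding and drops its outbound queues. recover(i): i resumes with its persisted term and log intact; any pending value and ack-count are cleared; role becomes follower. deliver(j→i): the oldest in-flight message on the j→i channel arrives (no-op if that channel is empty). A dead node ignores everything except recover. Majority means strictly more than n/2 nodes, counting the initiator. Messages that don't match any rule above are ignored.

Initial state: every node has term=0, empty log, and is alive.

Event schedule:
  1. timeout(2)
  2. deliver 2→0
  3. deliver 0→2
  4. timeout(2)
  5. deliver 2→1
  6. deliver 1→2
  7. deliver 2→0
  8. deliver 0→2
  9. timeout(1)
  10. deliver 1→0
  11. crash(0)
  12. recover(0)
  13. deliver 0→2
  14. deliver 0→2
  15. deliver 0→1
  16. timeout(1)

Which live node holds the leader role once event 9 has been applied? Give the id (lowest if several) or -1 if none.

after 1 — timeout(2): n2:cand/t1/[-]
after 2 — deliver 2→0: n0:foll/t1/[-]
after 3 — deliver 0→2: n2:lead/t1/[-]
after 4 — timeout(2): n2:cand/t2/[-]
after 5 — deliver 2→1: n1:foll/t1/[-]
after 6 — deliver 1→2: ·
after 7 — deliver 2→0: n0:foll/t2/[-]
after 8 — deliver 0→2: n2:lead/t2/[-]
after 9 — timeout(1): n1:cand/t2/[-]

2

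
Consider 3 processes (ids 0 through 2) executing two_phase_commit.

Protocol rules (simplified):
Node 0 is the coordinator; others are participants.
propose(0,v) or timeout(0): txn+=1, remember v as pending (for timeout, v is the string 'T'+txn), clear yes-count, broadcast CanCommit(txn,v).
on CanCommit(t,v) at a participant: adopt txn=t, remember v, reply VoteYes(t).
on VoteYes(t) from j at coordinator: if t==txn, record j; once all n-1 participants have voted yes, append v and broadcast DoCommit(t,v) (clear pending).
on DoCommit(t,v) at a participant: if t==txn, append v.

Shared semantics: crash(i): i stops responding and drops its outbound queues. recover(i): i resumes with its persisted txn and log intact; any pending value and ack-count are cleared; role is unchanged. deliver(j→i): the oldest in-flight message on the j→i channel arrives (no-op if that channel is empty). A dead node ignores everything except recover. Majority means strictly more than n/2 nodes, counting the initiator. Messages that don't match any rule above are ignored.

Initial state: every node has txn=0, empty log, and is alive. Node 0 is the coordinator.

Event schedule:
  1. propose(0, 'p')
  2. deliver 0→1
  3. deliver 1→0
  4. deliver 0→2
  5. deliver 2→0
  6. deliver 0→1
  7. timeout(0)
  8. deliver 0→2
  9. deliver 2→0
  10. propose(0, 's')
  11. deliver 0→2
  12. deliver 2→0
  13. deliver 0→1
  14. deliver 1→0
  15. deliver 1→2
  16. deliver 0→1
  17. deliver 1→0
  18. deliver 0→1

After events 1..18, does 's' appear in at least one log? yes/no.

no

[1] propose(0,'p') → N0(coor t1 [-])
[2] deliver 0→1 → N1(part t1 [-])
[3] deliver 1→0 → ∅
[4] deliver 0→2 → N2(part t1 [-])
[5] deliver 2→0 → N0(coor t1 [p])
[6] deliver 0→1 → N1(part t1 [p])
[7] timeout(0) → N0(coor t2 [p])
[8] deliver 0→2 → N2(part t1 [p])
[9] deliver 2→0 → ∅
[10] propose(0,'s') → N0(coor t3 [p])
[11] deliver 0→2 → N2(part t2 [p])
[12] deliver 2→0 → ∅
[13] deliver 0→1 → N1(part t2 [p])
[14] deliver 1→0 → ∅
[15] deliver 1→2 → ∅
[16] deliver 0→1 → N1(part t3 [p])
[17] deliver 1→0 → ∅
[18] deliver 0→1 → ∅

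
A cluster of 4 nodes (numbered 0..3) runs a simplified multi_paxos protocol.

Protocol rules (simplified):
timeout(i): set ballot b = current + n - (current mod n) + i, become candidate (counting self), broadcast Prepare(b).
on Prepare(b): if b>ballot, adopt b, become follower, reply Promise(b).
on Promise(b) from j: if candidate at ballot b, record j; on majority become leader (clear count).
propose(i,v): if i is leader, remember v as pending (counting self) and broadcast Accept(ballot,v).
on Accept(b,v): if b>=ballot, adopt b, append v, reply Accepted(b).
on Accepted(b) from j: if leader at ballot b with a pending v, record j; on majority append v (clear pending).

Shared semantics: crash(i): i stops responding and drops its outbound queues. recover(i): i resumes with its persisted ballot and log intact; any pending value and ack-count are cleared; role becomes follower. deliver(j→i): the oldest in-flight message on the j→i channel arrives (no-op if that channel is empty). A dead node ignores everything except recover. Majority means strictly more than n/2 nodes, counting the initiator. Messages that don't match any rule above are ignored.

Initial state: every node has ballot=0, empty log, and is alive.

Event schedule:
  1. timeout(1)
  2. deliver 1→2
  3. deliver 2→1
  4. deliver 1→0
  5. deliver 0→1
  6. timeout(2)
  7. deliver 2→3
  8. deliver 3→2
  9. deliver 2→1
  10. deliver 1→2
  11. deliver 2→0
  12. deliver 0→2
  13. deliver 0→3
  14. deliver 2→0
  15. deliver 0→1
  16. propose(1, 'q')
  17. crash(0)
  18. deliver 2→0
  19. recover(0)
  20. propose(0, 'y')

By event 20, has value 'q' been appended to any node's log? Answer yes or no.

no

[1] timeout(1) → N1(cand b5 [-])
[2] deliver 1→2 → N2(foll b5 [-])
[3] deliver 2→1 → ∅
[4] deliver 1→0 → N0(foll b5 [-])
[5] deliver 0→1 → N1(lead b5 [-])
[6] timeout(2) → N2(cand b10 [-])
[7] deliver 2→3 → N3(foll b10 [-])
[8] deliver 3→2 → ∅
[9] deliver 2→1 → N1(foll b10 [-])
[10] deliver 1→2 → N2(lead b10 [-])
[11] deliver 2→0 → N0(foll b10 [-])
[12] deliver 0→2 → ∅
[13] deliver 0→3 → ∅
[14] deliver 2→0 → ∅
[15] deliver 0→1 → ∅
[16] propose(1,'q') → ∅
[17] crash(0) → N0(✗foll b10 [-])
[18] deliver 2→0 → ∅
[19] recover(0) → N0(foll b10 [-])
[20] propose(0,'y') → ∅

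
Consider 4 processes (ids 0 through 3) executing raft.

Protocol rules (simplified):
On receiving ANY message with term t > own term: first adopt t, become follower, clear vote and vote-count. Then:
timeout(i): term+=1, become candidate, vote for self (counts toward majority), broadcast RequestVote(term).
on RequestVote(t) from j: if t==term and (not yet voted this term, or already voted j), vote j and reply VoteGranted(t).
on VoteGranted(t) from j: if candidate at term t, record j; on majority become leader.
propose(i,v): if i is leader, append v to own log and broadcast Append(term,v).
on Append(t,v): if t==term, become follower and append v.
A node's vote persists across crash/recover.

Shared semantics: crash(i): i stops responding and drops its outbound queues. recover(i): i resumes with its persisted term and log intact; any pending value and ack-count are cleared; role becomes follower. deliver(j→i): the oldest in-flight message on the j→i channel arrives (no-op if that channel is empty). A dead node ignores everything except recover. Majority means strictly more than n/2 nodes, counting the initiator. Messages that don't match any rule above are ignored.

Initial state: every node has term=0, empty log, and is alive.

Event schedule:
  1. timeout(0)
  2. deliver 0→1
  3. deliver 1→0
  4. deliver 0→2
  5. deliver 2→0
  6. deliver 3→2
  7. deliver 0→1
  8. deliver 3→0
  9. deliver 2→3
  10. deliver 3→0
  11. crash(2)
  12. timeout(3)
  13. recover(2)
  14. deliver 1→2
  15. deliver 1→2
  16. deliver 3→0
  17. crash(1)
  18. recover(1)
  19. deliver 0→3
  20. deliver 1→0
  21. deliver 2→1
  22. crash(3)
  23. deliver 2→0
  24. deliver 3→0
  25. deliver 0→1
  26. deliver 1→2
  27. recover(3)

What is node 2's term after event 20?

e1 timeout(0): 0[cand,t=1,-]
e2 deliver 0→1: 1[foll,t=1,-]
e3 deliver 1→0: ·
e4 deliver 0→2: 2[foll,t=1,-]
e5 deliver 2→0: 0[lead,t=1,-]
e6 deliver 3→2: ·
e7 deliver 0→1: ·
e8 deliver 3→0: ·
e9 deliver 2→3: ·
e10 deliver 3→0: ·
e11 crash(2): 2[✗foll,t=1,-]
e12 timeout(3): 3[cand,t=1,-]
e13 recover(2): 2[foll,t=1,-]
e14 deliver 1→2: ·
e15 deliver 1→2: ·
e16 deliver 3→0: ·
e17 crash(1): 1[✗foll,t=1,-]
e18 recover(1): 1[foll,t=1,-]
e19 deliver 0→3: ·
e20 deliver 1→0: ·

1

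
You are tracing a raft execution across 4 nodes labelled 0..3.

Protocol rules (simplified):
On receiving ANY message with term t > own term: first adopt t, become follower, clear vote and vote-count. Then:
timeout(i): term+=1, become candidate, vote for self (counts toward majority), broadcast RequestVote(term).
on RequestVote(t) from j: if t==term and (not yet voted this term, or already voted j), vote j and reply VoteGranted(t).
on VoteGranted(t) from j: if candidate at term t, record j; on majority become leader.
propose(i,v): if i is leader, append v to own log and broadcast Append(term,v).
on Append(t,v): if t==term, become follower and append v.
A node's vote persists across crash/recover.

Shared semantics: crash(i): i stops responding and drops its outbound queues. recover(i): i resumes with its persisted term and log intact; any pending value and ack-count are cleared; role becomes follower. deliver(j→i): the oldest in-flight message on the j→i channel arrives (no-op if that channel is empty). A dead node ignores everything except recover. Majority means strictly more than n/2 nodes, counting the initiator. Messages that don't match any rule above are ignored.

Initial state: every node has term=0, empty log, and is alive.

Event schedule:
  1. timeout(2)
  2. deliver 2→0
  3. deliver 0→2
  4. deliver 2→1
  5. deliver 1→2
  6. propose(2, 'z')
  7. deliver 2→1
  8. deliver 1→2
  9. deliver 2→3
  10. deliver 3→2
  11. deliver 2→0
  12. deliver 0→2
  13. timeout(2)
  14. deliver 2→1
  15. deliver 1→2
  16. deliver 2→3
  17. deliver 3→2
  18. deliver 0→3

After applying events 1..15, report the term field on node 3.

1

step 1 timeout(2): 2={cand,t=1,log=-}
step 2 deliver 2→0: 0={foll,t=1,log=-}
step 3 deliver 0→2: —
step 4 deliver 2→1: 1={foll,t=1,log=-}
step 5 deliver 1→2: 2={lead,t=1,log=-}
step 6 propose(2,'z'): 2={lead,t=1,log=z}
step 7 deliver 2→1: 1={foll,t=1,log=z}
step 8 deliver 1→2: —
step 9 deliver 2→3: 3={foll,t=1,log=-}
step 10 deliver 3→2: —
step 11 deliver 2→0: 0={foll,t=1,log=z}
step 12 deliver 0→2: —
step 13 timeout(2): 2={cand,t=2,log=z}
step 14 deliver 2→1: 1={foll,t=2,log=z}
step 15 deliver 1→2: —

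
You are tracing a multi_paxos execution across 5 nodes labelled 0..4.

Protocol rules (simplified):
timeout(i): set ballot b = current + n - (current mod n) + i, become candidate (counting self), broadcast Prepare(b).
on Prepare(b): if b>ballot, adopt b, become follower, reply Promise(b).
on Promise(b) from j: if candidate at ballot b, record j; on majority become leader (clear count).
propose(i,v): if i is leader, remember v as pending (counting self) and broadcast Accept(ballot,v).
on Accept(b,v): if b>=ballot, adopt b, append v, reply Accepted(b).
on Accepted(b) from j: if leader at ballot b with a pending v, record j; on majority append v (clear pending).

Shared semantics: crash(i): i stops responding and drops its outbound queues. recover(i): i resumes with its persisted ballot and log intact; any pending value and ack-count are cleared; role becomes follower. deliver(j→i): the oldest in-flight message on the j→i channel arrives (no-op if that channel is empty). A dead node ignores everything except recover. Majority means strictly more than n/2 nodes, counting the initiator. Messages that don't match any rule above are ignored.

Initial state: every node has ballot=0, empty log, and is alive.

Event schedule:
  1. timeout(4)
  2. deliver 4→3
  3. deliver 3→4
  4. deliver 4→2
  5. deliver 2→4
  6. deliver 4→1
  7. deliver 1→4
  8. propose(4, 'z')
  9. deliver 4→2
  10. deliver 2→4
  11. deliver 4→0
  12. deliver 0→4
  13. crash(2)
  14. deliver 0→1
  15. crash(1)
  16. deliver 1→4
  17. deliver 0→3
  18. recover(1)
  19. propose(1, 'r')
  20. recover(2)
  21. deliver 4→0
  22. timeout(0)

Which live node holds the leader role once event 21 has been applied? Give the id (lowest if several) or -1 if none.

after 1 — timeout(4): n4:cand/b9/[-]
after 2 — deliver 4→3: n3:foll/b9/[-]
after 3 — deliver 3→4: ·
after 4 — deliver 4→2: n2:foll/b9/[-]
after 5 — deliver 2→4: n4:lead/b9/[-]
after 6 — deliver 4→1: n1:foll/b9/[-]
after 7 — deliver 1→4: ·
after 8 — propose(4,'z'): ·
after 9 — deliver 4→2: n2:foll/b9/[z]
after 10 — deliver 2→4: ·
after 11 — deliver 4→0: n0:foll/b9/[-]
after 12 — deliver 0→4: ·
after 13 — crash(2): n2:✗foll/b9/[z]
after 14 — deliver 0→1: ·
after 15 — crash(1): n1:✗foll/b9/[-]
after 16 — deliver 1→4: ·
after 17 — deliver 0→3: ·
after 18 — recover(1): n1:foll/b9/[-]
after 19 — propose(1,'r'): ·
after 20 — recover(2): n2:foll/b9/[z]
after 21 — deliver 4→0: n0:foll/b9/[z]

4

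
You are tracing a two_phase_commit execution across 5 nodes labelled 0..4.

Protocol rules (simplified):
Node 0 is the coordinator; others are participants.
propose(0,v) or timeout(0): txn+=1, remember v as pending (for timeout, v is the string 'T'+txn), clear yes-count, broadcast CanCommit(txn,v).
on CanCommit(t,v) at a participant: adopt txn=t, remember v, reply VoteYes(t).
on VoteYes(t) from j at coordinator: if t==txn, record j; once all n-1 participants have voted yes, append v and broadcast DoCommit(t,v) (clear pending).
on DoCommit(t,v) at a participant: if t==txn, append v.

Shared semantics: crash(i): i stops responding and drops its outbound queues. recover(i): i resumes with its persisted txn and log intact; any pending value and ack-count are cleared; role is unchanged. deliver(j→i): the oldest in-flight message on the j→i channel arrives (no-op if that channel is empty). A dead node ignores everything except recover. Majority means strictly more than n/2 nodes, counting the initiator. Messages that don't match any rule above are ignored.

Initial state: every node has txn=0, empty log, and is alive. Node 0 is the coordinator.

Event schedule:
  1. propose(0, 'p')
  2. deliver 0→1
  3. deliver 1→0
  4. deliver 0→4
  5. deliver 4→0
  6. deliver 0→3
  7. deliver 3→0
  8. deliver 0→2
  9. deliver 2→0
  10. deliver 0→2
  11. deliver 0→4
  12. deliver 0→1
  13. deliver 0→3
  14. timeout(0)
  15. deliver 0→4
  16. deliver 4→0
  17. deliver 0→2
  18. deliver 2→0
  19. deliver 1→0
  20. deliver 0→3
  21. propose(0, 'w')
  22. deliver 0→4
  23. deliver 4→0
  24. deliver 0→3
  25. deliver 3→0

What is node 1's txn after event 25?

1

step 1 propose(0,'p'): 0={coor,t=1,log=-}
step 2 deliver 0→1: 1={part,t=1,log=-}
step 3 deliver 1→0: —
step 4 deliver 0→4: 4={part,t=1,log=-}
step 5 deliver 4→0: —
step 6 deliver 0→3: 3={part,t=1,log=-}
step 7 deliver 3→0: —
step 8 deliver 0→2: 2={part,t=1,log=-}
step 9 deliver 2→0: 0={coor,t=1,log=p}
step 10 deliver 0→2: 2={part,t=1,log=p}
step 11 deliver 0→4: 4={part,t=1,log=p}
step 12 deliver 0→1: 1={part,t=1,log=p}
step 13 deliver 0→3: 3={part,t=1,log=p}
step 14 timeout(0): 0={coor,t=2,log=p}
step 15 deliver 0→4: 4={part,t=2,log=p}
step 16 deliver 4→0: —
step 17 deliver 0→2: 2={part,t=2,log=p}
step 18 deliver 2→0: —
step 19 deliver 1→0: —
step 20 deliver 0→3: 3={part,t=2,log=p}
step 21 propose(0,'w'): 0={coor,t=3,log=p}
step 22 deliver 0→4: 4={part,t=3,log=p}
step 23 deliver 4→0: —
step 24 deliver 0→3: 3={part,t=3,log=p}
step 25 deliver 3→0: —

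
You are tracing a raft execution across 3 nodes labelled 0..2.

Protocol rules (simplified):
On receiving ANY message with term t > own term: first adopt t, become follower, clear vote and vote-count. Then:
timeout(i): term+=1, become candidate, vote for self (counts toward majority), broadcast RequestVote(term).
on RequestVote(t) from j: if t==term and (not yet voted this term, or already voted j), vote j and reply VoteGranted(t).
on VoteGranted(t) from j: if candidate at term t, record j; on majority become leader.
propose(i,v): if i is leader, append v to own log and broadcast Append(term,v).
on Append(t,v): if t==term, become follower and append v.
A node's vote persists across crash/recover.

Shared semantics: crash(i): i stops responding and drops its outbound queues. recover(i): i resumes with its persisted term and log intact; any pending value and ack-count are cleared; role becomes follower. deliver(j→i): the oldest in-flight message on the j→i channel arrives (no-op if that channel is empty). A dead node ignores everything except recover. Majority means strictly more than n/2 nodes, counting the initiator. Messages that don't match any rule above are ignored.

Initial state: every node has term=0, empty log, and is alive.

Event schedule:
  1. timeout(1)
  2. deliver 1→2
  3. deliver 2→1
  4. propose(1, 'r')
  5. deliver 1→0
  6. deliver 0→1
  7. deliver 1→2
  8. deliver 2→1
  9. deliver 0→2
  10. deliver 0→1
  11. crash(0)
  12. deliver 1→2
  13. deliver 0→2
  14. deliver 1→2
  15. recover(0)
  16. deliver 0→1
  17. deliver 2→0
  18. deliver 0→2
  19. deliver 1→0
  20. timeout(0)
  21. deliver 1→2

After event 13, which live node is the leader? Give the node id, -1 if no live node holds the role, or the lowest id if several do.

[1] timeout(1) → N1(cand t1 [-])
[2] deliver 1→2 → N2(foll t1 [-])
[3] deliver 2→1 → N1(lead t1 [-])
[4] propose(1,'r') → N1(lead t1 [r])
[5] deliver 1→0 → N0(foll t1 [-])
[6] deliver 0→1 → ∅
[7] deliver 1→2 → N2(foll t1 [r])
[8] deliver 2→1 → ∅
[9] deliver 0→2 → ∅
[10] deliver 0→1 → ∅
[11] crash(0) → N0(✗foll t1 [-])
[12] deliver 1→2 → ∅
[13] deliver 0→2 → ∅

1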